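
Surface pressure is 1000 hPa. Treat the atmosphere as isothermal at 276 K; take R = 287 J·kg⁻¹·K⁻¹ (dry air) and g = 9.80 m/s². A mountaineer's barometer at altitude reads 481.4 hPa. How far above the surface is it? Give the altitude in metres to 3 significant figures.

Scale height: H = RT/g = 287 × 276 / 9.80 = 8082.9 m.
Invert the barometric formula: z = H ln(P₀/P).
P₀/P = 1000/481.4 = 2.0773; ln(2.0773) = 0.73107.
z = 8082.9 × 0.73107 = 5909.2 m.

z ≈ 5910 m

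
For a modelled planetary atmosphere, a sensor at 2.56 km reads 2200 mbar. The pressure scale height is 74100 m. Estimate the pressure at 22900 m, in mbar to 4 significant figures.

Between two levels, P₂ = P₁ exp(−Δz/H) with Δz = z₂ − z₁.
Δz = 22900 − 2560.0 = 20340 m; Δz/H = 20340/74100 = 0.27449.
P₂ = 2200 × exp(−0.27449) = 2200 × 0.75996 = 1671.9 mbar.

P ≈ 1672 mbar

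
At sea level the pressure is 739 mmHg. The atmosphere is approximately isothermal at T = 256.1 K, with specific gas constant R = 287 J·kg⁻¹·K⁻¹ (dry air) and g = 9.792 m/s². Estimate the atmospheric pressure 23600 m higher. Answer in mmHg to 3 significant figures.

Scale height: H = RT/g = 287 × 256.1 / 9.792 = 7506.2 m.
Barometric formula: P = P₀ exp(−z/H).
z/H = 23600/7506.2 = 3.1441; exp(−3.1441) = 0.043106.
P = 739 × 0.043106 = 31.855 mmHg.

P ≈ 31.9 mmHg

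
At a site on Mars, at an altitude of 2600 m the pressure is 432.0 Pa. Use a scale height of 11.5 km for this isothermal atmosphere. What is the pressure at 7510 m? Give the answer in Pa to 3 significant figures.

P ≈ 282 Pa

Between two levels, P₂ = P₁ exp(−Δz/H) with Δz = z₂ − z₁.
Δz = 7510.0 − 2600.0 = 4910.0 m; Δz/H = 4910.0/11500 = 0.42696.
P₂ = 432.0 × exp(−0.42696) = 432.0 × 0.65249 = 281.88 Pa.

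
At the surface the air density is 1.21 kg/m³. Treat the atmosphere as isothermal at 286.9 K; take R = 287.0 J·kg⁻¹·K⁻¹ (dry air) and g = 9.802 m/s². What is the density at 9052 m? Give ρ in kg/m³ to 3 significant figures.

ρ ≈ 0.412 kg/m³

Scale height: H = RT/g = 287.0 × 286.9 / 9.802 = 8400.4 m.
In an isothermal atmosphere, density decays like pressure: ρ = ρ₀ exp(−z/H).
z/H = 9052.0/8400.4 = 1.0776; exp(−1.0776) = 0.34041.
ρ = 1.21 × 0.34041 = 0.41190 kg/m³.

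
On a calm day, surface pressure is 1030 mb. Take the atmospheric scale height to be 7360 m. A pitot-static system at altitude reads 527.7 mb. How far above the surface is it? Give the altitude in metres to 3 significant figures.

Invert the barometric formula: z = H ln(P₀/P).
P₀/P = 1030/527.7 = 1.9519; ln(1.9519) = 0.66880.
z = 7360.0 × 0.66880 = 4922.4 m.

z ≈ 4920 m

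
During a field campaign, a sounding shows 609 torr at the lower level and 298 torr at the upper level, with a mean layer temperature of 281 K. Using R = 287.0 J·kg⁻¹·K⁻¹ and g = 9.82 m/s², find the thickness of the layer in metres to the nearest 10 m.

Δz ≈ 5870 m

Hypsometric equation: Δz = (R T̄/g) ln(P₁/P₂).
R T̄/g = 287.0 × 281 / 9.82 = 8212.5 m.
ln(609/298) = ln(2.0436) = 0.71471.
Δz = 8212.5 × 0.71471 = 5869.6 m.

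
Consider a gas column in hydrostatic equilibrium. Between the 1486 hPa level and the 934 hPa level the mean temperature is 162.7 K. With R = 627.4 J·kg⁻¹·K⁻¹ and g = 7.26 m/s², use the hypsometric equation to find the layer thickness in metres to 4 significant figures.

Δz ≈ 6529 m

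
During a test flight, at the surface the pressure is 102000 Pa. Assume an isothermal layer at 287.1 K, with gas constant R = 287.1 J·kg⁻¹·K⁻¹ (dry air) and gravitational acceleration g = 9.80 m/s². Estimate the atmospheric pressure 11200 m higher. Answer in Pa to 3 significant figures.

P ≈ 26900 Pa

Scale height: H = RT/g = 287.1 × 287.1 / 9.80 = 8410.9 m.
Barometric formula: P = P₀ exp(−z/H).
z/H = 11200/8410.9 = 1.3316; exp(−1.3316) = 0.26405.
P = 102000 × 0.26405 = 26933 Pa.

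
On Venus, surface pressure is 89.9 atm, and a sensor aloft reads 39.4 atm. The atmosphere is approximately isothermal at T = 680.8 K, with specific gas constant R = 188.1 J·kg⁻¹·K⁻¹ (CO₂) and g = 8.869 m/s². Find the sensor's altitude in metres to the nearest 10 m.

z ≈ 11910 m

Scale height: H = RT/g = 188.1 × 680.8 / 8.869 = 14439 m.
Invert the barometric formula: z = H ln(P₀/P).
P₀/P = 89.9/39.4 = 2.2817; ln(2.2817) = 0.82492.
z = 14439 × 0.82492 = 11911 m.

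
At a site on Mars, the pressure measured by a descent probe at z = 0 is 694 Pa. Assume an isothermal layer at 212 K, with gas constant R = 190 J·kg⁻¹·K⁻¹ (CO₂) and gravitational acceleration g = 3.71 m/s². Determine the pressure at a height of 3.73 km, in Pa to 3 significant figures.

P ≈ 492 Pa

Scale height: H = RT/g = 190 × 212 / 3.71 = 10857 m.
Barometric formula: P = P₀ exp(−z/H).
z/H = 3730.0/10857 = 0.34356; exp(−0.34356) = 0.70924.
P = 694 × 0.70924 = 492.21 Pa.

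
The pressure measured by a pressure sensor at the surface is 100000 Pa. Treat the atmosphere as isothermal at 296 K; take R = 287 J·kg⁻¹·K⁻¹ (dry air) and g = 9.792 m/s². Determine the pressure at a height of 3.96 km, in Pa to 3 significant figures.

Scale height: H = RT/g = 287 × 296 / 9.792 = 8675.7 m.
Barometric formula: P = P₀ exp(−z/H).
z/H = 3960.0/8675.7 = 0.45645; exp(−0.45645) = 0.63353.
P = 100000 × 0.63353 = 63353 Pa.

P ≈ 63400 Pa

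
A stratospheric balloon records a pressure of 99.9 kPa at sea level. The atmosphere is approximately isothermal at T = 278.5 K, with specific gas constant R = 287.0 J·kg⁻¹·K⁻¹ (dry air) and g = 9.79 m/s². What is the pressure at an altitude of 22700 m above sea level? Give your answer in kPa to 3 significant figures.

P ≈ 6.20 kPa

Scale height: H = RT/g = 287.0 × 278.5 / 9.79 = 8164.4 m.
Barometric formula: P = P₀ exp(−z/H).
z/H = 22700/8164.4 = 2.7804; exp(−2.7804) = 0.062014.
P = 99.9 × 0.062014 = 6.1952 kPa.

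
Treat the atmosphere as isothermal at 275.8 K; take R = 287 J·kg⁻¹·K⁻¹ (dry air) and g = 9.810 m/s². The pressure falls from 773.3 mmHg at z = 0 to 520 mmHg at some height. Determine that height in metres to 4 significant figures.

Scale height: H = RT/g = 287 × 275.8 / 9.810 = 8068.8 m.
Invert the barometric formula: z = H ln(P₀/P).
P₀/P = 773.3/520 = 1.4871; ln(1.4871) = 0.39683.
z = 8068.8 × 0.39683 = 3201.9 m.

z ≈ 3202 m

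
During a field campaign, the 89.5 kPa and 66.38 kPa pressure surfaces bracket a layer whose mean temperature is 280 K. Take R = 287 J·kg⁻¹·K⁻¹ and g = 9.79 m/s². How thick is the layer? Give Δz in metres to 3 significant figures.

Hypsometric equation: Δz = (R T̄/g) ln(P₁/P₂).
R T̄/g = 287 × 280 / 9.79 = 8208.4 m.
ln(89.5/66.38) = ln(1.3483) = 0.29884.
Δz = 8208.4 × 0.29884 = 2453.0 m.

Δz ≈ 2450 m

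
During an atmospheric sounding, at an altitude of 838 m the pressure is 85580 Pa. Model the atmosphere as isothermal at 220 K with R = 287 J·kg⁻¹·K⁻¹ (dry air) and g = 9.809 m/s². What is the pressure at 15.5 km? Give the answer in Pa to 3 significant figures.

Scale height: H = RT/g = 287 × 220 / 9.809 = 6436.9 m.
Between two levels, P₂ = P₁ exp(−Δz/H) with Δz = z₂ − z₁.
Δz = 15500 − 838.00 = 14662 m; Δz/H = 14662/6436.9 = 2.2778.
P₂ = 85580 × exp(−2.2778) = 85580 × 0.10251 = 8772.8 Pa.

P ≈ 8770 Pa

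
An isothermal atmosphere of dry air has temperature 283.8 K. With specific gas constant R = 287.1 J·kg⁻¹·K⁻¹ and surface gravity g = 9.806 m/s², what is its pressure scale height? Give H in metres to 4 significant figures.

The scale height of an isothermal atmosphere is H = RT/g.
H = 287.1 × 283.8 / 9.806 = 81479/9.806 = 8309.1 m.

H ≈ 8309 m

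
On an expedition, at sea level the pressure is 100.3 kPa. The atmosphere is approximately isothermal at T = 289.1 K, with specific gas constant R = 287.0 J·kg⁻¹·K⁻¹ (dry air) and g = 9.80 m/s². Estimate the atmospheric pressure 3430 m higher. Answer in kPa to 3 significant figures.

P ≈ 66.9 kPa

Scale height: H = RT/g = 287.0 × 289.1 / 9.80 = 8466.5 m.
Barometric formula: P = P₀ exp(−z/H).
z/H = 3430.0/8466.5 = 0.40513; exp(−0.40513) = 0.66689.
P = 100.3 × 0.66689 = 66.889 kPa.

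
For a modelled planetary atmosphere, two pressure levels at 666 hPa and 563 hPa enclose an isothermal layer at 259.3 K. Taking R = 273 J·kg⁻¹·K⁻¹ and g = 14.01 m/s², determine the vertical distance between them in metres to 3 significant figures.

Δz ≈ 849 m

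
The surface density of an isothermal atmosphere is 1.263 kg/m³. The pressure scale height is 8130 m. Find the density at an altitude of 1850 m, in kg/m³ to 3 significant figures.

In an isothermal atmosphere, density decays like pressure: ρ = ρ₀ exp(−z/H).
z/H = 1850.0/8130.0 = 0.22755; exp(−0.22755) = 0.79648.
ρ = 1.263 × 0.79648 = 1.0060 kg/m³.

ρ ≈ 1.01 kg/m³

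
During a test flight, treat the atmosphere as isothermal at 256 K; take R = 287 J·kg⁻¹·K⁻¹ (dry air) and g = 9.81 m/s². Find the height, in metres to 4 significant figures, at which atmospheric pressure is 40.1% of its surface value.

Scale height: H = RT/g = 287 × 256 / 9.81 = 7489.5 m.
Set P/P₀ = exp(−z/H) = 0.401, so z = −H ln(0.401).
−ln(0.401) = 0.91379; z = 7489.5 × 0.91379 = 6843.8 m.

z ≈ 6844 m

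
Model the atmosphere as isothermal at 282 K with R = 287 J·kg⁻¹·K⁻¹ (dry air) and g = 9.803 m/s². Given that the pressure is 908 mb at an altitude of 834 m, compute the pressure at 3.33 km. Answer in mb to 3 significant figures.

Scale height: H = RT/g = 287 × 282 / 9.803 = 8256.0 m.
Between two levels, P₂ = P₁ exp(−Δz/H) with Δz = z₂ − z₁.
Δz = 3330.0 − 834.00 = 2496.0 m; Δz/H = 2496.0/8256.0 = 0.30233.
P₂ = 908 × exp(−0.30233) = 908 × 0.73909 = 671.09 mb.

P ≈ 671 mb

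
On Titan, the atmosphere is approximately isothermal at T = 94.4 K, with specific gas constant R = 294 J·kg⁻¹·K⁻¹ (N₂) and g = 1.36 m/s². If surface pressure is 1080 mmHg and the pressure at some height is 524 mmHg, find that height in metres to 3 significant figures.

Scale height: H = RT/g = 294 × 94.4 / 1.36 = 20407 m.
Invert the barometric formula: z = H ln(P₀/P).
P₀/P = 1080/524 = 2.0611; ln(2.0611) = 0.72324.
z = 20407 × 0.72324 = 14759 m.

z ≈ 14800 m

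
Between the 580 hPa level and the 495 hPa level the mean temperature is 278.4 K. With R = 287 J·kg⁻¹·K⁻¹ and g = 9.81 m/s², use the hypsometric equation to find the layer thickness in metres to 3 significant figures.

Hypsometric equation: Δz = (R T̄/g) ln(P₁/P₂).
R T̄/g = 287 × 278.4 / 9.81 = 8144.8 m.
ln(580/495) = ln(1.1717) = 0.15846.
Δz = 8144.8 × 0.15846 = 1290.6 m.

Δz ≈ 1290 m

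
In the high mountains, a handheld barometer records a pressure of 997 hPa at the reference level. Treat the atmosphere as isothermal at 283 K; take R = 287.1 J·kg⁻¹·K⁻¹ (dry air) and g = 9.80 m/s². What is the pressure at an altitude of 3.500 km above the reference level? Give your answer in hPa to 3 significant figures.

P ≈ 654 hPa

Scale height: H = RT/g = 287.1 × 283 / 9.80 = 8290.7 m.
Barometric formula: P = P₀ exp(−z/H).
z/H = 3500.0/8290.7 = 0.42216; exp(−0.42216) = 0.65563.
P = 997 × 0.65563 = 653.66 hPa.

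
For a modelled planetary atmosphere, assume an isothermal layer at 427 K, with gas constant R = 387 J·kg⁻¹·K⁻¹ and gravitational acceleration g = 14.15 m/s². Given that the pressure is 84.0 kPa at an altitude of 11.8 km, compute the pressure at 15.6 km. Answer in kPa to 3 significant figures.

P ≈ 60.7 kPa

Scale height: H = RT/g = 387 × 427 / 14.15 = 11678 m.
Between two levels, P₂ = P₁ exp(−Δz/H) with Δz = z₂ − z₁.
Δz = 15600 − 11800 = 3800.0 m; Δz/H = 3800.0/11678 = 0.32540.
P₂ = 84.0 × exp(−0.32540) = 84.0 × 0.72224 = 60.668 kPa.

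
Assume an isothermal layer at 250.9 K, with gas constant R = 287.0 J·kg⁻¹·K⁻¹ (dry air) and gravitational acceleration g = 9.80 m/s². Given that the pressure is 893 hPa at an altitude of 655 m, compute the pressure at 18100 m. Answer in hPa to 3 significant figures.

P ≈ 83.1 hPa

Scale height: H = RT/g = 287.0 × 250.9 / 9.80 = 7347.8 m.
Between two levels, P₂ = P₁ exp(−Δz/H) with Δz = z₂ − z₁.
Δz = 18100 − 655.00 = 17445 m; Δz/H = 17445/7347.8 = 2.3742.
P₂ = 893 × exp(−2.3742) = 893 × 0.093089 = 83.128 hPa.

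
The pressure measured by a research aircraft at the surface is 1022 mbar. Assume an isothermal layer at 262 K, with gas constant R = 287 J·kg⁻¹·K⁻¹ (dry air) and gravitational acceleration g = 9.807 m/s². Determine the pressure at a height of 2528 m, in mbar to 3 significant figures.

P ≈ 735 mbar

Scale height: H = RT/g = 287 × 262 / 9.807 = 7667.4 m.
Barometric formula: P = P₀ exp(−z/H).
z/H = 2528.0/7667.4 = 0.32971; exp(−0.32971) = 0.71913.
P = 1022 × 0.71913 = 734.95 mbar.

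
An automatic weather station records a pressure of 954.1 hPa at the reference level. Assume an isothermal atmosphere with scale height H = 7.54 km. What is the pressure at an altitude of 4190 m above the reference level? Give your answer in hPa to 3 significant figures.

Barometric formula: P = P₀ exp(−z/H).
z/H = 4190.0/7540.0 = 0.55570; exp(−0.55570) = 0.57367.
P = 954.1 × 0.57367 = 547.34 hPa.

P ≈ 547 hPa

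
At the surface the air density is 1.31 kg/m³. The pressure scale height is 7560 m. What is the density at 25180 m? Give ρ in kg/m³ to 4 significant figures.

In an isothermal atmosphere, density decays like pressure: ρ = ρ₀ exp(−z/H).
z/H = 25180/7560.0 = 3.3307; exp(−3.3307) = 0.035768.
ρ = 1.31 × 0.035768 = 0.046856 kg/m³.

ρ ≈ 0.04686 kg/m³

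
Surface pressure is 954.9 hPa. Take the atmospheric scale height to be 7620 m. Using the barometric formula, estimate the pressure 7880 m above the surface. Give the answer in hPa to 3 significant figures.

Barometric formula: P = P₀ exp(−z/H).
z/H = 7880.0/7620.0 = 1.0341; exp(−1.0341) = 0.35555.
P = 954.9 × 0.35555 = 339.51 hPa.

P ≈ 340 hPa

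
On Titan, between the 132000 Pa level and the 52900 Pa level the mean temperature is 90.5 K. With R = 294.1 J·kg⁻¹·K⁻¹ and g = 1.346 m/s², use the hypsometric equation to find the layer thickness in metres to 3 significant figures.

Hypsometric equation: Δz = (R T̄/g) ln(P₁/P₂).
R T̄/g = 294.1 × 90.5 / 1.346 = 19774 m.
ln(132000/52900) = ln(2.4953) = 0.91441.
Δz = 19774 × 0.91441 = 18082 m.

Δz ≈ 18100 m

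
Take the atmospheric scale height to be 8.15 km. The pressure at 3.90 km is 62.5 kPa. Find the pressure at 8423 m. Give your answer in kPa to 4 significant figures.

Between two levels, P₂ = P₁ exp(−Δz/H) with Δz = z₂ − z₁.
Δz = 8423.0 − 3900.0 = 4523.0 m; Δz/H = 4523.0/8150.0 = 0.55497.
P₂ = 62.5 × exp(−0.55497) = 62.5 × 0.57409 = 35.881 kPa.

P ≈ 35.88 kPa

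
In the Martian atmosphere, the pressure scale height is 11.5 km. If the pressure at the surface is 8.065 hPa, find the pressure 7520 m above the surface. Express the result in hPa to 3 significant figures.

P ≈ 4.19 hPa

Barometric formula: P = P₀ exp(−z/H).
z/H = 7520.0/11500 = 0.65391; exp(−0.65391) = 0.52001.
P = 8.065 × 0.52001 = 4.1939 hPa.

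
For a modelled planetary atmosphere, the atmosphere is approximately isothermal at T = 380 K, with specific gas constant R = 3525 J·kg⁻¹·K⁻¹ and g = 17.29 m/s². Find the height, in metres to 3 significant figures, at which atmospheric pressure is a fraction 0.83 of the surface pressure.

Scale height: H = RT/g = 3525 × 380 / 17.29 = 77473 m.
Set P/P₀ = exp(−z/H) = 0.83, so z = −H ln(0.83).
−ln(0.83) = 0.18633; z = 77473 × 0.18633 = 14436 m.

z ≈ 14400 m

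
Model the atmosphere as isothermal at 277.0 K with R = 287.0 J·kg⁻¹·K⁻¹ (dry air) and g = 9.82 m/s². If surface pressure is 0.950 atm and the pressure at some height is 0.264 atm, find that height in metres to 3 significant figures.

z ≈ 10400 m

Scale height: H = RT/g = 287.0 × 277.0 / 9.82 = 8095.6 m.
Invert the barometric formula: z = H ln(P₀/P).
P₀/P = 0.950/0.264 = 3.5985; ln(3.5985) = 1.2805.
z = 8095.6 × 1.2805 = 10366 m.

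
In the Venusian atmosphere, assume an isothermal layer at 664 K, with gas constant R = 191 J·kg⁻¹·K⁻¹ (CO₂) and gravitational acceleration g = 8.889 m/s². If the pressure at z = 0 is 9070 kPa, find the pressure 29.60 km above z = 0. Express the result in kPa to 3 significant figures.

Scale height: H = RT/g = 191 × 664 / 8.889 = 14268 m.
Barometric formula: P = P₀ exp(−z/H).
z/H = 29600/14268 = 2.0746; exp(−2.0746) = 0.12561.
P = 9070 × 0.12561 = 1139.3 kPa.

P ≈ 1140 kPa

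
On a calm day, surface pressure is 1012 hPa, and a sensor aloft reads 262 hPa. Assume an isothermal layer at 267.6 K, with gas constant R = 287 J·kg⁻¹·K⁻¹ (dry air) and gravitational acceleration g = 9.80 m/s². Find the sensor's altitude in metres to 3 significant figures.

Scale height: H = RT/g = 287 × 267.6 / 9.80 = 7836.9 m.
Invert the barometric formula: z = H ln(P₀/P).
P₀/P = 1012/262 = 3.8626; ln(3.8626) = 1.3513.
z = 7836.9 × 1.3513 = 10590 m.

z ≈ 10600 m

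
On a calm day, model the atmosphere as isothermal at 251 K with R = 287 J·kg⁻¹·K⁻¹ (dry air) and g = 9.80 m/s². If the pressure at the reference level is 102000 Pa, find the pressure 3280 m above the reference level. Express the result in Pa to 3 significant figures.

P ≈ 65300 Pa

Scale height: H = RT/g = 287 × 251 / 9.80 = 7350.7 m.
Barometric formula: P = P₀ exp(−z/H).
z/H = 3280.0/7350.7 = 0.44622; exp(−0.44622) = 0.64004.
P = 102000 × 0.64004 = 65284 Pa.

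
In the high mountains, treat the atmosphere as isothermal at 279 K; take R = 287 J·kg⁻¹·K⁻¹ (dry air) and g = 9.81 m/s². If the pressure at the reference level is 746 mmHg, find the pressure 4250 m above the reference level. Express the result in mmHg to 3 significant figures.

P ≈ 443 mmHg

Scale height: H = RT/g = 287 × 279 / 9.81 = 8162.4 m.
Barometric formula: P = P₀ exp(−z/H).
z/H = 4250.0/8162.4 = 0.52068; exp(−0.52068) = 0.59412.
P = 746 × 0.59412 = 443.21 mmHg.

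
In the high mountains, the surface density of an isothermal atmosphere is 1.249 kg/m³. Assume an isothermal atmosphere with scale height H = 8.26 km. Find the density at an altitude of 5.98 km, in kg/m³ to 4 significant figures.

In an isothermal atmosphere, density decays like pressure: ρ = ρ₀ exp(−z/H).
z/H = 5980.0/8260.0 = 0.72397; exp(−0.72397) = 0.48482.
ρ = 1.249 × 0.48482 = 0.60554 kg/m³.

ρ ≈ 0.6055 kg/m³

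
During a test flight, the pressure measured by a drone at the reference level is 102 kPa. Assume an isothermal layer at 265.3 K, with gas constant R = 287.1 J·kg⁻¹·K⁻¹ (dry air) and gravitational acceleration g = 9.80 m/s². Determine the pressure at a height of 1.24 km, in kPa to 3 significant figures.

P ≈ 87.0 kPa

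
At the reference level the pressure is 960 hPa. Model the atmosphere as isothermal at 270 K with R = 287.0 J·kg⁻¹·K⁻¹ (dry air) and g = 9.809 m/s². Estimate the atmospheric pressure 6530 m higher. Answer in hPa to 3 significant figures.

P ≈ 420 hPa

Scale height: H = RT/g = 287.0 × 270 / 9.809 = 7899.9 m.
Barometric formula: P = P₀ exp(−z/H).
z/H = 6530.0/7899.9 = 0.82659; exp(−0.82659) = 0.43754.
P = 960 × 0.43754 = 420.04 hPa.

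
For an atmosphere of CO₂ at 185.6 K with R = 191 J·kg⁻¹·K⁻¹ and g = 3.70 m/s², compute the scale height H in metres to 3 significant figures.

H ≈ 9580 m

The scale height of an isothermal atmosphere is H = RT/g.
H = 191 × 185.6 / 3.70 = 35450/3.70 = 9581.1 m.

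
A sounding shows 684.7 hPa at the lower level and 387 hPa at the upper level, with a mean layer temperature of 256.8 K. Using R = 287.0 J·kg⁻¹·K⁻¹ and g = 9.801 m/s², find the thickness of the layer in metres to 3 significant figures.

Δz ≈ 4290 m

Hypsometric equation: Δz = (R T̄/g) ln(P₁/P₂).
R T̄/g = 287.0 × 256.8 / 9.801 = 7519.8 m.
ln(684.7/387) = ln(1.7693) = 0.57058.
Δz = 7519.8 × 0.57058 = 4290.6 m.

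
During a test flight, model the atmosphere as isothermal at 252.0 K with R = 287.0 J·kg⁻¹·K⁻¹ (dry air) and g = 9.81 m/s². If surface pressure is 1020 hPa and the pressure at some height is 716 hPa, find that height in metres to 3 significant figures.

z ≈ 2610 m

Scale height: H = RT/g = 287.0 × 252.0 / 9.81 = 7372.5 m.
Invert the barometric formula: z = H ln(P₀/P).
P₀/P = 1020/716 = 1.4246; ln(1.4246) = 0.35389.
z = 7372.5 × 0.35389 = 2609.1 m.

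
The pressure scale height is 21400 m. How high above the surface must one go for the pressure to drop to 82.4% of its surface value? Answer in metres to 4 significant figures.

Set P/P₀ = exp(−z/H) = 0.824, so z = −H ln(0.824).
−ln(0.824) = 0.19358; z = 21400 × 0.19358 = 4142.6 m.

z ≈ 4143 m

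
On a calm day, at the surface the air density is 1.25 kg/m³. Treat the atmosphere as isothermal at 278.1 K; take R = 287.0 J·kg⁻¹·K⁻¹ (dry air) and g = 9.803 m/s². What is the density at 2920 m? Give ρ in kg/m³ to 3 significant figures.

Scale height: H = RT/g = 287.0 × 278.1 / 9.803 = 8141.9 m.
In an isothermal atmosphere, density decays like pressure: ρ = ρ₀ exp(−z/H).
z/H = 2920.0/8141.9 = 0.35864; exp(−0.35864) = 0.69863.
ρ = 1.25 × 0.69863 = 0.87329 kg/m³.

ρ ≈ 0.873 kg/m³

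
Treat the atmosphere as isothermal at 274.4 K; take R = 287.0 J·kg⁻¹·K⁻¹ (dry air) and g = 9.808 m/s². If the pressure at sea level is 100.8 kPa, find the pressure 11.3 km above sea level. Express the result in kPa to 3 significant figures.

P ≈ 24.7 kPa

Scale height: H = RT/g = 287.0 × 274.4 / 9.808 = 8029.4 m.
Barometric formula: P = P₀ exp(−z/H).
z/H = 11300/8029.4 = 1.4073; exp(−1.4073) = 0.24480.
P = 100.8 × 0.24480 = 24.676 kPa.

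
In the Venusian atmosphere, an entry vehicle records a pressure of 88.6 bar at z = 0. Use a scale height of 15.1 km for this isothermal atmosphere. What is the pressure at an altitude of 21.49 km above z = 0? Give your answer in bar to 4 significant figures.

P ≈ 21.35 bar

Barometric formula: P = P₀ exp(−z/H).
z/H = 21490/15100 = 1.4232; exp(−1.4232) = 0.24094.
P = 88.6 × 0.24094 = 21.347 bar.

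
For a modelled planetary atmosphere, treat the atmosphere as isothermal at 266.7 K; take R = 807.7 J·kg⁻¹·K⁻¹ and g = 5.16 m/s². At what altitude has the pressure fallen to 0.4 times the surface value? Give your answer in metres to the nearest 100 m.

Scale height: H = RT/g = 807.7 × 266.7 / 5.16 = 41747 m.
Set P/P₀ = exp(−z/H) = 0.4, so z = −H ln(0.4).
−ln(0.4) = 0.91629; z = 41747 × 0.91629 = 38252 m.

z ≈ 38300 m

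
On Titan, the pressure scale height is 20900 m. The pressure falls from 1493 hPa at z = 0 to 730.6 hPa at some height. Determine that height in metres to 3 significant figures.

z ≈ 14900 m

Invert the barometric formula: z = H ln(P₀/P).
P₀/P = 1493/730.6 = 2.0435; ln(2.0435) = 0.71466.
z = 20900 × 0.71466 = 14936 m.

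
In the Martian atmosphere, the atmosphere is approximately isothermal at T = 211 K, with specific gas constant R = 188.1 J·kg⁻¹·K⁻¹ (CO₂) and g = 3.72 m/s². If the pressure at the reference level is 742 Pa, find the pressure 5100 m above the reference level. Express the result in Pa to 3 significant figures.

Scale height: H = RT/g = 188.1 × 211 / 3.72 = 10669 m.
Barometric formula: P = P₀ exp(−z/H).
z/H = 5100.0/10669 = 0.47802; exp(−0.47802) = 0.62001.
P = 742 × 0.62001 = 460.05 Pa.

P ≈ 460 Pa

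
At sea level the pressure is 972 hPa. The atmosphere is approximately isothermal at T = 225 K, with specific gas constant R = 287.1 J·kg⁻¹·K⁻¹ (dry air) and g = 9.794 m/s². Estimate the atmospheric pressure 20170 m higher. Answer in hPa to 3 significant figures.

Scale height: H = RT/g = 287.1 × 225 / 9.794 = 6595.6 m.
Barometric formula: P = P₀ exp(−z/H).
z/H = 20170/6595.6 = 3.0581; exp(−3.0581) = 0.046977.
P = 972 × 0.046977 = 45.662 hPa.

P ≈ 45.7 hPa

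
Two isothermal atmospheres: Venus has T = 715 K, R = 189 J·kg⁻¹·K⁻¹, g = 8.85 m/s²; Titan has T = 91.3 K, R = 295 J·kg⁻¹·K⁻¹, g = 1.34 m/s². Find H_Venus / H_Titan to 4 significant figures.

H = RT/g for each body.
H_Venus = 189 × 715 / 8.85 = 15269 m.
H_Titan = 295 × 91.3 / 1.34 = 20100 m.
H_Venus/H_Titan = 15269/20100 = 0.75965.

H_Venus/H_Titan ≈ 0.7597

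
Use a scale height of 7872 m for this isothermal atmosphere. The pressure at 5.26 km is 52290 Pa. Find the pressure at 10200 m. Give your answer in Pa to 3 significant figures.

P ≈ 27900 Pa

Between two levels, P₂ = P₁ exp(−Δz/H) with Δz = z₂ − z₁.
Δz = 10200 − 5260.0 = 4940.0 m; Δz/H = 4940.0/7872.0 = 0.62754.
P₂ = 52290 × exp(−0.62754) = 52290 × 0.53390 = 27918 Pa.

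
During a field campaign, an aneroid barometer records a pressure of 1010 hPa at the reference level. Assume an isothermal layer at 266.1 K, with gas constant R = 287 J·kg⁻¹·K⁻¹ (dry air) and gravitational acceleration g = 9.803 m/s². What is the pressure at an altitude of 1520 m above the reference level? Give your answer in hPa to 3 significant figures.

Scale height: H = RT/g = 287 × 266.1 / 9.803 = 7790.5 m.
Barometric formula: P = P₀ exp(−z/H).
z/H = 1520.0/7790.5 = 0.19511; exp(−0.19511) = 0.82274.
P = 1010 × 0.82274 = 830.97 hPa.

P ≈ 831 hPa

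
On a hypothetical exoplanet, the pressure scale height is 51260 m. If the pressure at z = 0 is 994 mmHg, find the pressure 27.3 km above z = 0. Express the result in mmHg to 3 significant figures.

Barometric formula: P = P₀ exp(−z/H).
z/H = 27300/51260 = 0.53258; exp(−0.53258) = 0.58709.
P = 994 × 0.58709 = 583.57 mmHg.

P ≈ 584 mmHg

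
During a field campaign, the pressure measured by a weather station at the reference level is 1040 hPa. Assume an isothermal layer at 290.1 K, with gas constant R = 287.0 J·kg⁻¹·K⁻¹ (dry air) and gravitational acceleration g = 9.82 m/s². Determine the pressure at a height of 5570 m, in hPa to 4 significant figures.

P ≈ 539.2 hPa

Scale height: H = RT/g = 287.0 × 290.1 / 9.82 = 8478.5 m.
Barometric formula: P = P₀ exp(−z/H).
z/H = 5570.0/8478.5 = 0.65696; exp(−0.65696) = 0.51842.
P = 1040 × 0.51842 = 539.16 hPa.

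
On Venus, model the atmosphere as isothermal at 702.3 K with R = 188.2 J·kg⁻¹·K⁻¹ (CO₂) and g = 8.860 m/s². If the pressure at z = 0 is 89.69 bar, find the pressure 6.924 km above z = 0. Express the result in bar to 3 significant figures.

P ≈ 56.4 bar

Scale height: H = RT/g = 188.2 × 702.3 / 8.860 = 14918 m.
Barometric formula: P = P₀ exp(−z/H).
z/H = 6924.0/14918 = 0.46414; exp(−0.46414) = 0.62868.
P = 89.69 × 0.62868 = 56.386 bar.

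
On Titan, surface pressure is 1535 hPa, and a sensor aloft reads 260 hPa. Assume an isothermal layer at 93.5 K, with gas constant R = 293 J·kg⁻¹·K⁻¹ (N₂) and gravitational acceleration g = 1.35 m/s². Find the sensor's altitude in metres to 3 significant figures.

Scale height: H = RT/g = 293 × 93.5 / 1.35 = 20293 m.
Invert the barometric formula: z = H ln(P₀/P).
P₀/P = 1535/260 = 5.9038; ln(5.9038) = 1.7756.
z = 20293 × 1.7756 = 36032 m.

z ≈ 36000 m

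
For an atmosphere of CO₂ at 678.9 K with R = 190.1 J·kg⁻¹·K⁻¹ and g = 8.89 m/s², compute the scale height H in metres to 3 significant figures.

H ≈ 14500 m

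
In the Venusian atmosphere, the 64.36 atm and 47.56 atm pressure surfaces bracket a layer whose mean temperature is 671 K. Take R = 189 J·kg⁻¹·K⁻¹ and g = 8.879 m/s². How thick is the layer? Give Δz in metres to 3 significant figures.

Δz ≈ 4320 m

Hypsometric equation: Δz = (R T̄/g) ln(P₁/P₂).
R T̄/g = 189 × 671 / 8.879 = 14283 m.
ln(64.36/47.56) = ln(1.3532) = 0.30247.
Δz = 14283 × 0.30247 = 4320.2 m.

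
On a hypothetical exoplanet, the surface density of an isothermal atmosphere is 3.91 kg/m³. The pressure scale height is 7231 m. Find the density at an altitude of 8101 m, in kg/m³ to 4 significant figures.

In an isothermal atmosphere, density decays like pressure: ρ = ρ₀ exp(−z/H).
z/H = 8101.0/7231.0 = 1.1203; exp(−1.1203) = 0.32618.
ρ = 3.91 × 0.32618 = 1.2754 kg/m³.

ρ ≈ 1.275 kg/m³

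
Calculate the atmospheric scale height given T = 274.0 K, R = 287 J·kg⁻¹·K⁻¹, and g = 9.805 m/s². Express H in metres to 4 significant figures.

H ≈ 8020 m

The scale height of an isothermal atmosphere is H = RT/g.
H = 287 × 274.0 / 9.805 = 78638/9.805 = 8020.2 m.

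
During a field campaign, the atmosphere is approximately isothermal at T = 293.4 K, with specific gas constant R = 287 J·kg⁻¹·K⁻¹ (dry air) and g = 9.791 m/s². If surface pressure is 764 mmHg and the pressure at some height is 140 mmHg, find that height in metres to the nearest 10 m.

z ≈ 14590 m

Scale height: H = RT/g = 287 × 293.4 / 9.791 = 8600.3 m.
Invert the barometric formula: z = H ln(P₀/P).
P₀/P = 764/140 = 5.4571; ln(5.4571) = 1.6969.
z = 8600.3 × 1.6969 = 14594 m.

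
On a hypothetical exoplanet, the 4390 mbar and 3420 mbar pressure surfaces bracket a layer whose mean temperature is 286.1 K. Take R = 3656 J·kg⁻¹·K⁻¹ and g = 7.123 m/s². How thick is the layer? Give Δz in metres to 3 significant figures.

Hypsometric equation: Δz = (R T̄/g) ln(P₁/P₂).
R T̄/g = 3656 × 286.1 / 7.123 = 146850 m.
ln(4390/3420) = ln(1.2836) = 0.24967.
Δz = 146850 × 0.24967 = 36664 m.

Δz ≈ 36700 m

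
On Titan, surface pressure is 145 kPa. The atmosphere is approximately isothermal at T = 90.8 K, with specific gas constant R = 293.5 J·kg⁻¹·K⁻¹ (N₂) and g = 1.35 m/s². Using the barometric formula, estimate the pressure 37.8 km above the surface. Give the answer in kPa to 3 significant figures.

Scale height: H = RT/g = 293.5 × 90.8 / 1.35 = 19741 m.
Barometric formula: P = P₀ exp(−z/H).
z/H = 37800/19741 = 1.9148; exp(−1.9148) = 0.14737.
P = 145 × 0.14737 = 21.369 kPa.

P ≈ 21.4 kPa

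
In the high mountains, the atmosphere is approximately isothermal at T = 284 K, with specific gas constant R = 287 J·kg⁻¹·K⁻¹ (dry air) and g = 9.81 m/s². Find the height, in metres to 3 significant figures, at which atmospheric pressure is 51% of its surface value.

z ≈ 5590 m

Scale height: H = RT/g = 287 × 284 / 9.81 = 8308.7 m.
Set P/P₀ = exp(−z/H) = 0.51, so z = −H ln(0.51).
−ln(0.51) = 0.67334; z = 8308.7 × 0.67334 = 5594.6 m.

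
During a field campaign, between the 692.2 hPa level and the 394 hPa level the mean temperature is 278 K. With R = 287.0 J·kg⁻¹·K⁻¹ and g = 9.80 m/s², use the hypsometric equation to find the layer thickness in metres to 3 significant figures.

Δz ≈ 4590 m

Hypsometric equation: Δz = (R T̄/g) ln(P₁/P₂).
R T̄/g = 287.0 × 278 / 9.80 = 8141.4 m.
ln(692.2/394) = ln(1.7569) = 0.56355.
Δz = 8141.4 × 0.56355 = 4588.1 m.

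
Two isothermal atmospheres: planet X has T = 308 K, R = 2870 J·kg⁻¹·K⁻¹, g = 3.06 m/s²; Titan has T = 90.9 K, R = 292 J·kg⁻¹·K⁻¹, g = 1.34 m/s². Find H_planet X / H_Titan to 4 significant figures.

H_planet X/H_Titan ≈ 14.58

H = RT/g for each body.
H_planet X = 2870 × 308 / 3.06 = 288880 m.
H_Titan = 292 × 90.9 / 1.34 = 19808 m.
H_planet X/H_Titan = 288880/19808 = 14.584.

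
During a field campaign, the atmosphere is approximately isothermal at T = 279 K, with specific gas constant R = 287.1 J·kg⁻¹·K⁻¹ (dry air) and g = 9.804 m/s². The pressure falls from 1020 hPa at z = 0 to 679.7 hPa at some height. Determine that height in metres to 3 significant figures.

z ≈ 3320 m

Scale height: H = RT/g = 287.1 × 279 / 9.804 = 8170.2 m.
Invert the barometric formula: z = H ln(P₀/P).
P₀/P = 1020/679.7 = 1.5007; ln(1.5007) = 0.40593.
z = 8170.2 × 0.40593 = 3316.5 m.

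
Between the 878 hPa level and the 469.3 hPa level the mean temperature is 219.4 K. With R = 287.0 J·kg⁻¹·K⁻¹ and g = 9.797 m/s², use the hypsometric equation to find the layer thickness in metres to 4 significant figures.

Hypsometric equation: Δz = (R T̄/g) ln(P₁/P₂).
R T̄/g = 287.0 × 219.4 / 9.797 = 6427.3 m.
ln(878/469.3) = ln(1.8709) = 0.62642.
Δz = 6427.3 × 0.62642 = 4026.2 m.

Δz ≈ 4026 m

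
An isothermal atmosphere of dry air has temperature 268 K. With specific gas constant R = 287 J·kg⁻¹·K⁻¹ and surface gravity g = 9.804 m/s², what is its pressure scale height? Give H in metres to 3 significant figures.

The scale height of an isothermal atmosphere is H = RT/g.
H = 287 × 268 / 9.804 = 76916/9.804 = 7845.4 m.

H ≈ 7850 m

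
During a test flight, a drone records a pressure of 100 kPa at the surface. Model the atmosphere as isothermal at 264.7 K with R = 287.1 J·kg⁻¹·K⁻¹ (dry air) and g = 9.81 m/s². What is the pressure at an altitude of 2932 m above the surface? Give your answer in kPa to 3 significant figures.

Scale height: H = RT/g = 287.1 × 264.7 / 9.81 = 7746.7 m.
Barometric formula: P = P₀ exp(−z/H).
z/H = 2932.0/7746.7 = 0.37848; exp(−0.37848) = 0.68490.
P = 100 × 0.68490 = 68.490 kPa.

P ≈ 68.5 kPa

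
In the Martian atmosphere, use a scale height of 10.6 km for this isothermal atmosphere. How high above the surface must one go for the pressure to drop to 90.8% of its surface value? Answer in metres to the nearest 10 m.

Set P/P₀ = exp(−z/H) = 0.908, so z = −H ln(0.908).
−ln(0.908) = 0.096511; z = 10600 × 0.096511 = 1023.0 m.

z ≈ 1020 m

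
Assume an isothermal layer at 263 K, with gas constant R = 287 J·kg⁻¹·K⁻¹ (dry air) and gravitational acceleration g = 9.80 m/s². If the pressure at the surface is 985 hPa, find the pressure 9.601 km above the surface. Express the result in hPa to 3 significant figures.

Scale height: H = RT/g = 287 × 263 / 9.80 = 7702.1 m.
Barometric formula: P = P₀ exp(−z/H).
z/H = 9601.0/7702.1 = 1.2465; exp(−1.2465) = 0.28751.
P = 985 × 0.28751 = 283.20 hPa.

P ≈ 283 hPa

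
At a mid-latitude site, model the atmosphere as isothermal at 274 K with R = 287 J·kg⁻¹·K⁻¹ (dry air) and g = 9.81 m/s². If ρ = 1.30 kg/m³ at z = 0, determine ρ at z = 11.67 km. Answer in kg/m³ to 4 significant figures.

ρ ≈ 0.3032 kg/m³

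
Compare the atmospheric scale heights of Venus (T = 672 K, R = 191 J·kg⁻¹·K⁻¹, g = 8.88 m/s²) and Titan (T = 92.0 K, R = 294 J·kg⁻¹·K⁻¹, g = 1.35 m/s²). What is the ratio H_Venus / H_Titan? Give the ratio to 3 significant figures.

H = RT/g for each body.
H_Venus = 191 × 672 / 8.88 = 14454 m.
H_Titan = 294 × 92.0 / 1.35 = 20036 m.
H_Venus/H_Titan = 14454/20036 = 0.72140.

H_Venus/H_Titan ≈ 0.721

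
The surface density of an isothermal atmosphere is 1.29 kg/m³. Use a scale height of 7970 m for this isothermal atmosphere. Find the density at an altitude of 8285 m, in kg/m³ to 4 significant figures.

ρ ≈ 0.4562 kg/m³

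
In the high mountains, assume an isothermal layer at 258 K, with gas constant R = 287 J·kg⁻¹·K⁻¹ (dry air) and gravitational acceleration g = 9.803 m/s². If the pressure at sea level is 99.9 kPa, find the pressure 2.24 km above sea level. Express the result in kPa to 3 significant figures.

Scale height: H = RT/g = 287 × 258 / 9.803 = 7553.4 m.
Barometric formula: P = P₀ exp(−z/H).
z/H = 2240.0/7553.4 = 0.29656; exp(−0.29656) = 0.74337.
P = 99.9 × 0.74337 = 74.263 kPa.

P ≈ 74.3 kPa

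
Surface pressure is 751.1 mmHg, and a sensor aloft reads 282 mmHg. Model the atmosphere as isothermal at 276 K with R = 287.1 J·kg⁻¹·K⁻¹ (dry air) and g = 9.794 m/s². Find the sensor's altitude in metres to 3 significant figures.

z ≈ 7930 m

Scale height: H = RT/g = 287.1 × 276 / 9.794 = 8090.6 m.
Invert the barometric formula: z = H ln(P₀/P).
P₀/P = 751.1/282 = 2.6635; ln(2.6635) = 0.97964.
z = 8090.6 × 0.97964 = 7925.9 m.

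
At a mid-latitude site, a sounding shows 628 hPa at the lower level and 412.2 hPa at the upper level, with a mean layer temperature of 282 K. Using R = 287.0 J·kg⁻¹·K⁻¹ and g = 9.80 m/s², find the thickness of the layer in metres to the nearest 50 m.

Δz ≈ 3500 m

Hypsometric equation: Δz = (R T̄/g) ln(P₁/P₂).
R T̄/g = 287.0 × 282 / 9.80 = 8258.6 m.
ln(628/412.2) = ln(1.5235) = 0.42101.
Δz = 8258.6 × 0.42101 = 3477.0 m.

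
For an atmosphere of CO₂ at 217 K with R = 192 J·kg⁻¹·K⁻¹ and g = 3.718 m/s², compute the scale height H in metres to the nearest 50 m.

H ≈ 11200 m

The scale height of an isothermal atmosphere is H = RT/g.
H = 192 × 217 / 3.718 = 41664/3.718 = 11206 m.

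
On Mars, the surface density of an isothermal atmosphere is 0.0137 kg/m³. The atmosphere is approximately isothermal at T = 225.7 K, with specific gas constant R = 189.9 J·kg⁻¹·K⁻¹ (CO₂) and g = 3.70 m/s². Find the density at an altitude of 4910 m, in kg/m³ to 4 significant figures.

ρ ≈ 0.008967 kg/m³

Scale height: H = RT/g = 189.9 × 225.7 / 3.70 = 11584 m.
In an isothermal atmosphere, density decays like pressure: ρ = ρ₀ exp(−z/H).
z/H = 4910.0/11584 = 0.42386; exp(−0.42386) = 0.65452.
ρ = 0.0137 × 0.65452 = 0.0089669 kg/m³.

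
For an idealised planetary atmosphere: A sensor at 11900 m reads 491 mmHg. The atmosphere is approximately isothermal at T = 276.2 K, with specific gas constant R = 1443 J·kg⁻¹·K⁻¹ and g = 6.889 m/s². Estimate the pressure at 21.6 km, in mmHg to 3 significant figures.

Scale height: H = RT/g = 1443 × 276.2 / 6.889 = 57854 m.
Between two levels, P₂ = P₁ exp(−Δz/H) with Δz = z₂ − z₁.
Δz = 21600 − 11900 = 9700.0 m; Δz/H = 9700.0/57854 = 0.16766.
P₂ = 491 × exp(−0.16766) = 491 × 0.84564 = 415.21 mmHg.

P ≈ 415 mmHg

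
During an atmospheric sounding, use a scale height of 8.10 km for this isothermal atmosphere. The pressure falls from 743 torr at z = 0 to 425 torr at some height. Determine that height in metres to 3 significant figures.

z ≈ 4520 m

Invert the barometric formula: z = H ln(P₀/P).
P₀/P = 743/425 = 1.7482; ln(1.7482) = 0.55859.
z = 8100.0 × 0.55859 = 4524.6 m.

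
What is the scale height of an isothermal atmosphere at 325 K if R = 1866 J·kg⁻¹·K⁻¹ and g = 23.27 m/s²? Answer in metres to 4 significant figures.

The scale height of an isothermal atmosphere is H = RT/g.
H = 1866 × 325 / 23.27 = 606450/23.27 = 26061 m.

H ≈ 26060 m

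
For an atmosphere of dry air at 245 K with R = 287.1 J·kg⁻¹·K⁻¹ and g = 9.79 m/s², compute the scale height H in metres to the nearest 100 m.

H ≈ 7200 m

The scale height of an isothermal atmosphere is H = RT/g.
H = 287.1 × 245 / 9.79 = 70340/9.79 = 7184.9 m.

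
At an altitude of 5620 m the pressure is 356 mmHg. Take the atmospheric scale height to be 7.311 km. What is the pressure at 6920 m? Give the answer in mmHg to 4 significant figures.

P ≈ 298.0 mmHg

Between two levels, P₂ = P₁ exp(−Δz/H) with Δz = z₂ − z₁.
Δz = 6920.0 − 5620.0 = 1300.0 m; Δz/H = 1300.0/7311.0 = 0.17781.
P₂ = 356 × exp(−0.17781) = 356 × 0.83710 = 298.01 mmHg.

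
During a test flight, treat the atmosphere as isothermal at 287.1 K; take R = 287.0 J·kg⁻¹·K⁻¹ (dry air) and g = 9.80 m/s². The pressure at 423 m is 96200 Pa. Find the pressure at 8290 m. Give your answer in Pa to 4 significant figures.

P ≈ 37740 Pa

Scale height: H = RT/g = 287.0 × 287.1 / 9.80 = 8407.9 m.
Between two levels, P₂ = P₁ exp(−Δz/H) with Δz = z₂ − z₁.
Δz = 8290.0 − 423.00 = 7867.0 m; Δz/H = 7867.0/8407.9 = 0.93567.
P₂ = 96200 × exp(−0.93567) = 96200 × 0.39232 = 37741 Pa.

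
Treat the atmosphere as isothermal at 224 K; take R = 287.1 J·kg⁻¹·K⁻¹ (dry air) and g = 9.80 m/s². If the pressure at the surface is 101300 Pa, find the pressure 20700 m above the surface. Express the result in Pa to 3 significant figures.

P ≈ 4320 Pa

Scale height: H = RT/g = 287.1 × 224 / 9.80 = 6562.3 m.
Barometric formula: P = P₀ exp(−z/H).
z/H = 20700/6562.3 = 3.1544; exp(−3.1544) = 0.042664.
P = 101300 × 0.042664 = 4321.9 Pa.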